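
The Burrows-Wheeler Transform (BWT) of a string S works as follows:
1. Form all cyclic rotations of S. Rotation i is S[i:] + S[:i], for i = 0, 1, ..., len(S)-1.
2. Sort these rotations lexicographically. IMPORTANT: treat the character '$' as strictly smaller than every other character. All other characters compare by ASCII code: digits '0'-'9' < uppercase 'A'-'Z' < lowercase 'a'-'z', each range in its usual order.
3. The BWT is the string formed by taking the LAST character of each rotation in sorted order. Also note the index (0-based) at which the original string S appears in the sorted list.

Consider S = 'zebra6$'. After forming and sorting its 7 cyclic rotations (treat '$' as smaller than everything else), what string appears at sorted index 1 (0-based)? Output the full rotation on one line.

Answer: 6$zebra

Derivation:
All 7 rotations (rotation i = S[i:]+S[:i]):
  rot[0] = zebra6$
  rot[1] = ebra6$z
  rot[2] = bra6$ze
  rot[3] = ra6$zeb
  rot[4] = a6$zebr
  rot[5] = 6$zebra
  rot[6] = $zebra6
Sorted (with $ < everything):
  sorted[0] = $zebra6
  sorted[1] = 6$zebra
  sorted[2] = a6$zebr
  sorted[3] = bra6$ze
  sorted[4] = ebra6$z
  sorted[5] = ra6$zeb
  sorted[6] = zebra6$
sorted[1] = 6$zebra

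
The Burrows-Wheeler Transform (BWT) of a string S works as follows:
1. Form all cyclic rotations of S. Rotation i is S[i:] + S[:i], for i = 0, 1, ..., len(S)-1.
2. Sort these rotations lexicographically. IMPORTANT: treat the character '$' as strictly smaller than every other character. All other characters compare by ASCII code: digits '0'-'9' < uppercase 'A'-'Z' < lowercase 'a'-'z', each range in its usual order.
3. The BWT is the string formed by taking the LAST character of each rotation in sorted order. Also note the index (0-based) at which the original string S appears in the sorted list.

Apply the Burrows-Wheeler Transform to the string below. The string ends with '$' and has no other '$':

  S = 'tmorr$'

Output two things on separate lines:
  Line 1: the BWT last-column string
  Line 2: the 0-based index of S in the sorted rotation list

Answer: rtmro$
5

Derivation:
All 6 rotations (rotation i = S[i:]+S[:i]):
  rot[0] = tmorr$
  rot[1] = morr$t
  rot[2] = orr$tm
  rot[3] = rr$tmo
  rot[4] = r$tmor
  rot[5] = $tmorr
Sorted (with $ < everything):
  sorted[0] = $tmorr  (last char: 'r')
  sorted[1] = morr$t  (last char: 't')
  sorted[2] = orr$tm  (last char: 'm')
  sorted[3] = r$tmor  (last char: 'r')
  sorted[4] = rr$tmo  (last char: 'o')
  sorted[5] = tmorr$  (last char: '$')
Last column: rtmro$
Original string S is at sorted index 5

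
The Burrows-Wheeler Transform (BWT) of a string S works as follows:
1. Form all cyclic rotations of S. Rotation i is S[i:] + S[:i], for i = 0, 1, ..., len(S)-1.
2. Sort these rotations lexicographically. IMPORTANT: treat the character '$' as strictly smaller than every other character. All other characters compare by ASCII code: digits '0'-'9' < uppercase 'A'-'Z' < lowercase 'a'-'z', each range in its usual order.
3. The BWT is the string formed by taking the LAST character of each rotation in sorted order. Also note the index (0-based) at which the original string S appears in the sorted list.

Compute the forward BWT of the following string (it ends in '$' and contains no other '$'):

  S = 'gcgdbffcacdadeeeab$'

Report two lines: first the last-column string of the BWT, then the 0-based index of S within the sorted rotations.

Answer: becdadfagcgaeedfb$c
17

Derivation:
All 19 rotations (rotation i = S[i:]+S[:i]):
  rot[0] = gcgdbffcacdadeeeab$
  rot[1] = cgdbffcacdadeeeab$g
  rot[2] = gdbffcacdadeeeab$gc
  rot[3] = dbffcacdadeeeab$gcg
  rot[4] = bffcacdadeeeab$gcgd
  rot[5] = ffcacdadeeeab$gcgdb
  rot[6] = fcacdadeeeab$gcgdbf
  rot[7] = cacdadeeeab$gcgdbff
  rot[8] = acdadeeeab$gcgdbffc
  rot[9] = cdadeeeab$gcgdbffca
  rot[10] = dadeeeab$gcgdbffcac
  rot[11] = adeeeab$gcgdbffcacd
  rot[12] = deeeab$gcgdbffcacda
  rot[13] = eeeab$gcgdbffcacdad
  rot[14] = eeab$gcgdbffcacdade
  rot[15] = eab$gcgdbffcacdadee
  rot[16] = ab$gcgdbffcacdadeee
  rot[17] = b$gcgdbffcacdadeeea
  rot[18] = $gcgdbffcacdadeeeab
Sorted (with $ < everything):
  sorted[0] = $gcgdbffcacdadeeeab  (last char: 'b')
  sorted[1] = ab$gcgdbffcacdadeee  (last char: 'e')
  sorted[2] = acdadeeeab$gcgdbffc  (last char: 'c')
  sorted[3] = adeeeab$gcgdbffcacd  (last char: 'd')
  sorted[4] = b$gcgdbffcacdadeeea  (last char: 'a')
  sorted[5] = bffcacdadeeeab$gcgd  (last char: 'd')
  sorted[6] = cacdadeeeab$gcgdbff  (last char: 'f')
  sorted[7] = cdadeeeab$gcgdbffca  (last char: 'a')
  sorted[8] = cgdbffcacdadeeeab$g  (last char: 'g')
  sorted[9] = dadeeeab$gcgdbffcac  (last char: 'c')
  sorted[10] = dbffcacdadeeeab$gcg  (last char: 'g')
  sorted[11] = deeeab$gcgdbffcacda  (last char: 'a')
  sorted[12] = eab$gcgdbffcacdadee  (last char: 'e')
  sorted[13] = eeab$gcgdbffcacdade  (last char: 'e')
  sorted[14] = eeeab$gcgdbffcacdad  (last char: 'd')
  sorted[15] = fcacdadeeeab$gcgdbf  (last char: 'f')
  sorted[16] = ffcacdadeeeab$gcgdb  (last char: 'b')
  sorted[17] = gcgdbffcacdadeeeab$  (last char: '$')
  sorted[18] = gdbffcacdadeeeab$gc  (last char: 'c')
Last column: becdadfagcgaeedfb$c
Original string S is at sorted index 17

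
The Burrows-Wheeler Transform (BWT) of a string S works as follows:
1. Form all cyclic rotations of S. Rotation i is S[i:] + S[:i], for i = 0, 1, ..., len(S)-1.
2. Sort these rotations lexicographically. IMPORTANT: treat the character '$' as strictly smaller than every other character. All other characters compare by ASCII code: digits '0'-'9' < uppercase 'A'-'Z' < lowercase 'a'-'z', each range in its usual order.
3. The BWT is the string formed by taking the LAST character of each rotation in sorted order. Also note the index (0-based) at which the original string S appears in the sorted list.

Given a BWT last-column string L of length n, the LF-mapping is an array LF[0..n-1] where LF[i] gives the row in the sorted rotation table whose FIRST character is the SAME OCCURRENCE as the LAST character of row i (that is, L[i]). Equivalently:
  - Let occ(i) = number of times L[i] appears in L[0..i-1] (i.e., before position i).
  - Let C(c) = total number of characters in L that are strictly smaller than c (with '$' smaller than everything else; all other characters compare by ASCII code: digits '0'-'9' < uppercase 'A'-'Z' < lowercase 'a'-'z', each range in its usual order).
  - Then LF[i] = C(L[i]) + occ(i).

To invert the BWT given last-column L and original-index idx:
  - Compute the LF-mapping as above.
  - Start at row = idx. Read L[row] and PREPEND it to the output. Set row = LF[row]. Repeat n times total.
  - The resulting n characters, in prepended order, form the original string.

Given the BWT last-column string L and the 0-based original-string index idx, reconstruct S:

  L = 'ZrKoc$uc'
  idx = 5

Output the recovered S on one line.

Answer: occurKZ$

Derivation:
LF mapping: 2 6 1 5 3 0 7 4
Walk LF starting at row 5, prepending L[row]:
  step 1: row=5, L[5]='$', prepend. Next row=LF[5]=0
  step 2: row=0, L[0]='Z', prepend. Next row=LF[0]=2
  step 3: row=2, L[2]='K', prepend. Next row=LF[2]=1
  step 4: row=1, L[1]='r', prepend. Next row=LF[1]=6
  step 5: row=6, L[6]='u', prepend. Next row=LF[6]=7
  step 6: row=7, L[7]='c', prepend. Next row=LF[7]=4
  step 7: row=4, L[4]='c', prepend. Next row=LF[4]=3
  step 8: row=3, L[3]='o', prepend. Next row=LF[3]=5
Reversed output: occurKZ$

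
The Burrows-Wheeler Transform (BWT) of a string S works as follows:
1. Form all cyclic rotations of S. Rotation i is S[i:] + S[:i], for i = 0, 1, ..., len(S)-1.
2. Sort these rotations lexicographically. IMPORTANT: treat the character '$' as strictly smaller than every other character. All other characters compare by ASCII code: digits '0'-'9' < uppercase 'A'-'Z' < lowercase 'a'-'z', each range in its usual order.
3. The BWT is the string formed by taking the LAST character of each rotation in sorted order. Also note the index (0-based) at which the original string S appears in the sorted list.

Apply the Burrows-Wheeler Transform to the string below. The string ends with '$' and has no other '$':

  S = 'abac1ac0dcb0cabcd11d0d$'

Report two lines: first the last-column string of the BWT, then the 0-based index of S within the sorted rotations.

Answer: dbdcdc1$c1bcaaaa0db01c0
7

Derivation:
All 23 rotations (rotation i = S[i:]+S[:i]):
  rot[0] = abac1ac0dcb0cabcd11d0d$
  rot[1] = bac1ac0dcb0cabcd11d0d$a
  rot[2] = ac1ac0dcb0cabcd11d0d$ab
  rot[3] = c1ac0dcb0cabcd11d0d$aba
  rot[4] = 1ac0dcb0cabcd11d0d$abac
  rot[5] = ac0dcb0cabcd11d0d$abac1
  rot[6] = c0dcb0cabcd11d0d$abac1a
  rot[7] = 0dcb0cabcd11d0d$abac1ac
  rot[8] = dcb0cabcd11d0d$abac1ac0
  rot[9] = cb0cabcd11d0d$abac1ac0d
  rot[10] = b0cabcd11d0d$abac1ac0dc
  rot[11] = 0cabcd11d0d$abac1ac0dcb
  rot[12] = cabcd11d0d$abac1ac0dcb0
  rot[13] = abcd11d0d$abac1ac0dcb0c
  rot[14] = bcd11d0d$abac1ac0dcb0ca
  rot[15] = cd11d0d$abac1ac0dcb0cab
  rot[16] = d11d0d$abac1ac0dcb0cabc
  rot[17] = 11d0d$abac1ac0dcb0cabcd
  rot[18] = 1d0d$abac1ac0dcb0cabcd1
  rot[19] = d0d$abac1ac0dcb0cabcd11
  rot[20] = 0d$abac1ac0dcb0cabcd11d
  rot[21] = d$abac1ac0dcb0cabcd11d0
  rot[22] = $abac1ac0dcb0cabcd11d0d
Sorted (with $ < everything):
  sorted[0] = $abac1ac0dcb0cabcd11d0d  (last char: 'd')
  sorted[1] = 0cabcd11d0d$abac1ac0dcb  (last char: 'b')
  sorted[2] = 0d$abac1ac0dcb0cabcd11d  (last char: 'd')
  sorted[3] = 0dcb0cabcd11d0d$abac1ac  (last char: 'c')
  sorted[4] = 11d0d$abac1ac0dcb0cabcd  (last char: 'd')
  sorted[5] = 1ac0dcb0cabcd11d0d$abac  (last char: 'c')
  sorted[6] = 1d0d$abac1ac0dcb0cabcd1  (last char: '1')
  sorted[7] = abac1ac0dcb0cabcd11d0d$  (last char: '$')
  sorted[8] = abcd11d0d$abac1ac0dcb0c  (last char: 'c')
  sorted[9] = ac0dcb0cabcd11d0d$abac1  (last char: '1')
  sorted[10] = ac1ac0dcb0cabcd11d0d$ab  (last char: 'b')
  sorted[11] = b0cabcd11d0d$abac1ac0dc  (last char: 'c')
  sorted[12] = bac1ac0dcb0cabcd11d0d$a  (last char: 'a')
  sorted[13] = bcd11d0d$abac1ac0dcb0ca  (last char: 'a')
  sorted[14] = c0dcb0cabcd11d0d$abac1a  (last char: 'a')
  sorted[15] = c1ac0dcb0cabcd11d0d$aba  (last char: 'a')
  sorted[16] = cabcd11d0d$abac1ac0dcb0  (last char: '0')
  sorted[17] = cb0cabcd11d0d$abac1ac0d  (last char: 'd')
  sorted[18] = cd11d0d$abac1ac0dcb0cab  (last char: 'b')
  sorted[19] = d$abac1ac0dcb0cabcd11d0  (last char: '0')
  sorted[20] = d0d$abac1ac0dcb0cabcd11  (last char: '1')
  sorted[21] = d11d0d$abac1ac0dcb0cabc  (last char: 'c')
  sorted[22] = dcb0cabcd11d0d$abac1ac0  (last char: '0')
Last column: dbdcdc1$c1bcaaaa0db01c0
Original string S is at sorted index 7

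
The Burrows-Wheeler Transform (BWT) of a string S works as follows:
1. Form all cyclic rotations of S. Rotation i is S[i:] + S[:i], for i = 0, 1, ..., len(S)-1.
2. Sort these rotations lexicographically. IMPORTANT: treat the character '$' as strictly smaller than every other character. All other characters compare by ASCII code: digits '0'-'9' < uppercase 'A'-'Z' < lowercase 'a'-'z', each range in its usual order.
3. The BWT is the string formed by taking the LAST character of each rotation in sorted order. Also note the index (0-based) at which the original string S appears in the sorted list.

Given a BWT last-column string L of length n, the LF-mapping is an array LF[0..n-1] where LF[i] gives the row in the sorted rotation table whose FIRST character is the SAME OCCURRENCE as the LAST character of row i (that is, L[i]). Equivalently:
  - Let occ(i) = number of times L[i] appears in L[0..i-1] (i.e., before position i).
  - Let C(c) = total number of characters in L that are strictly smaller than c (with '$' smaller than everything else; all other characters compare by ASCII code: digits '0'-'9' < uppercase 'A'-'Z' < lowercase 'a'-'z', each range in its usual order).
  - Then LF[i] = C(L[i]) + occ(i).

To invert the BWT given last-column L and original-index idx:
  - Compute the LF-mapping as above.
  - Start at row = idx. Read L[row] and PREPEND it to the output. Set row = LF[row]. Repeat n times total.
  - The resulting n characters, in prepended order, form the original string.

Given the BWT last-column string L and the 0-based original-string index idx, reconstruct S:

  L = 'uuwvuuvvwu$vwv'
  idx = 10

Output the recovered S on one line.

Answer: vwwvvvuuuvwuu$

Derivation:
LF mapping: 1 2 11 6 3 4 7 8 12 5 0 9 13 10
Walk LF starting at row 10, prepending L[row]:
  step 1: row=10, L[10]='$', prepend. Next row=LF[10]=0
  step 2: row=0, L[0]='u', prepend. Next row=LF[0]=1
  step 3: row=1, L[1]='u', prepend. Next row=LF[1]=2
  step 4: row=2, L[2]='w', prepend. Next row=LF[2]=11
  step 5: row=11, L[11]='v', prepend. Next row=LF[11]=9
  step 6: row=9, L[9]='u', prepend. Next row=LF[9]=5
  step 7: row=5, L[5]='u', prepend. Next row=LF[5]=4
  step 8: row=4, L[4]='u', prepend. Next row=LF[4]=3
  step 9: row=3, L[3]='v', prepend. Next row=LF[3]=6
  step 10: row=6, L[6]='v', prepend. Next row=LF[6]=7
  step 11: row=7, L[7]='v', prepend. Next row=LF[7]=8
  step 12: row=8, L[8]='w', prepend. Next row=LF[8]=12
  step 13: row=12, L[12]='w', prepend. Next row=LF[12]=13
  step 14: row=13, L[13]='v', prepend. Next row=LF[13]=10
Reversed output: vwwvvvuuuvwuu$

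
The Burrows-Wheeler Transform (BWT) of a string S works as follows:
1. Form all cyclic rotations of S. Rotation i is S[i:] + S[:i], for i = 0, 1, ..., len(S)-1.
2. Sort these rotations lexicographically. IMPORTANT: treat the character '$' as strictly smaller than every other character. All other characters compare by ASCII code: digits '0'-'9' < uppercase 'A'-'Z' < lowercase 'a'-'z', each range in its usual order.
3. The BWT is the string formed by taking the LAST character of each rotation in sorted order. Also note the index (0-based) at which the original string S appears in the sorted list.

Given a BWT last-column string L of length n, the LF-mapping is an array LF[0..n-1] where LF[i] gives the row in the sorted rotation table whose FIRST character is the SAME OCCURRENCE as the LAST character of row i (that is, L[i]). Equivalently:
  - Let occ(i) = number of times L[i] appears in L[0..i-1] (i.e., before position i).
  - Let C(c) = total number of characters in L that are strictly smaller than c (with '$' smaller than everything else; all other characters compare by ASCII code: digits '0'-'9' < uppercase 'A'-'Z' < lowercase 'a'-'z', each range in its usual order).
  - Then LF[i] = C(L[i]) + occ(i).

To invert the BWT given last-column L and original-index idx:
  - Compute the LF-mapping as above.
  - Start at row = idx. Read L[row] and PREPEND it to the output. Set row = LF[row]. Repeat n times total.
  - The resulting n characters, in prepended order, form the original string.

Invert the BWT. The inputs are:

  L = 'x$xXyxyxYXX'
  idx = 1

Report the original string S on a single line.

Answer: XXyxXyYxxx$

Derivation:
LF mapping: 5 0 6 1 9 7 10 8 4 2 3
Walk LF starting at row 1, prepending L[row]:
  step 1: row=1, L[1]='$', prepend. Next row=LF[1]=0
  step 2: row=0, L[0]='x', prepend. Next row=LF[0]=5
  step 3: row=5, L[5]='x', prepend. Next row=LF[5]=7
  step 4: row=7, L[7]='x', prepend. Next row=LF[7]=8
  step 5: row=8, L[8]='Y', prepend. Next row=LF[8]=4
  step 6: row=4, L[4]='y', prepend. Next row=LF[4]=9
  step 7: row=9, L[9]='X', prepend. Next row=LF[9]=2
  step 8: row=2, L[2]='x', prepend. Next row=LF[2]=6
  step 9: row=6, L[6]='y', prepend. Next row=LF[6]=10
  step 10: row=10, L[10]='X', prepend. Next row=LF[10]=3
  step 11: row=3, L[3]='X', prepend. Next row=LF[3]=1
Reversed output: XXyxXyYxxx$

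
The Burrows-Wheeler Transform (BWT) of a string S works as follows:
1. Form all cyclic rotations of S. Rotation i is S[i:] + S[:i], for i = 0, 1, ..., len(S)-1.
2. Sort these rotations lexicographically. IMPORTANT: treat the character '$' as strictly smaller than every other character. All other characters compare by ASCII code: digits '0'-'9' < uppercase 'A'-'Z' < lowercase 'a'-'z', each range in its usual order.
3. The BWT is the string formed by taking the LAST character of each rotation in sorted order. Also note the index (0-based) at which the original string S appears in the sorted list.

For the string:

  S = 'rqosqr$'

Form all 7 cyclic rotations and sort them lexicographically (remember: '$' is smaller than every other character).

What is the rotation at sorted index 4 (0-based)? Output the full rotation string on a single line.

Answer: r$rqosq

Derivation:
All 7 rotations (rotation i = S[i:]+S[:i]):
  rot[0] = rqosqr$
  rot[1] = qosqr$r
  rot[2] = osqr$rq
  rot[3] = sqr$rqo
  rot[4] = qr$rqos
  rot[5] = r$rqosq
  rot[6] = $rqosqr
Sorted (with $ < everything):
  sorted[0] = $rqosqr
  sorted[1] = osqr$rq
  sorted[2] = qosqr$r
  sorted[3] = qr$rqos
  sorted[4] = r$rqosq
  sorted[5] = rqosqr$
  sorted[6] = sqr$rqo
sorted[4] = r$rqosq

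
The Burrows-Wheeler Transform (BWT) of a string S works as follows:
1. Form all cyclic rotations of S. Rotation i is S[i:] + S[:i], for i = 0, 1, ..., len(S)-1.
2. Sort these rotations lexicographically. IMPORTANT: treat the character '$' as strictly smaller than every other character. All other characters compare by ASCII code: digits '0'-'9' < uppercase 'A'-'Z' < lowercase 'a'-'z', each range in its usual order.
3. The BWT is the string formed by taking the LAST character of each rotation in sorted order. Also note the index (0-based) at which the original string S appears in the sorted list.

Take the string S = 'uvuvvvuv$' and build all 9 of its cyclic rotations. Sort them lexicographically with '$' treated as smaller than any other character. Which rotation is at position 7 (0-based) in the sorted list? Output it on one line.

Answer: vvuv$uvuv

Derivation:
All 9 rotations (rotation i = S[i:]+S[:i]):
  rot[0] = uvuvvvuv$
  rot[1] = vuvvvuv$u
  rot[2] = uvvvuv$uv
  rot[3] = vvvuv$uvu
  rot[4] = vvuv$uvuv
  rot[5] = vuv$uvuvv
  rot[6] = uv$uvuvvv
  rot[7] = v$uvuvvvu
  rot[8] = $uvuvvvuv
Sorted (with $ < everything):
  sorted[0] = $uvuvvvuv
  sorted[1] = uv$uvuvvv
  sorted[2] = uvuvvvuv$
  sorted[3] = uvvvuv$uv
  sorted[4] = v$uvuvvvu
  sorted[5] = vuv$uvuvv
  sorted[6] = vuvvvuv$u
  sorted[7] = vvuv$uvuv
  sorted[8] = vvvuv$uvu
sorted[7] = vvuv$uvuv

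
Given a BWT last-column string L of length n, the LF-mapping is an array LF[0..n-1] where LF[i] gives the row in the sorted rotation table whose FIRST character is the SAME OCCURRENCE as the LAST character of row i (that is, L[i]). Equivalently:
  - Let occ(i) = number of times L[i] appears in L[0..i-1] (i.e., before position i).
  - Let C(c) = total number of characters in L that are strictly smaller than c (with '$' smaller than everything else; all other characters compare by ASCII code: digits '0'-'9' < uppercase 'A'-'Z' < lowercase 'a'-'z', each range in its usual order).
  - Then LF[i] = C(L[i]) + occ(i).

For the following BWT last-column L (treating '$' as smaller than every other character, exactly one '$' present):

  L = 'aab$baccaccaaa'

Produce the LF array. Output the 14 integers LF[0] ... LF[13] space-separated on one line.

Answer: 1 2 8 0 9 3 10 11 4 12 13 5 6 7

Derivation:
Char counts: '$':1, 'a':7, 'b':2, 'c':4
C (first-col start): C('$')=0, C('a')=1, C('b')=8, C('c')=10
L[0]='a': occ=0, LF[0]=C('a')+0=1+0=1
L[1]='a': occ=1, LF[1]=C('a')+1=1+1=2
L[2]='b': occ=0, LF[2]=C('b')+0=8+0=8
L[3]='$': occ=0, LF[3]=C('$')+0=0+0=0
L[4]='b': occ=1, LF[4]=C('b')+1=8+1=9
L[5]='a': occ=2, LF[5]=C('a')+2=1+2=3
L[6]='c': occ=0, LF[6]=C('c')+0=10+0=10
L[7]='c': occ=1, LF[7]=C('c')+1=10+1=11
L[8]='a': occ=3, LF[8]=C('a')+3=1+3=4
L[9]='c': occ=2, LF[9]=C('c')+2=10+2=12
L[10]='c': occ=3, LF[10]=C('c')+3=10+3=13
L[11]='a': occ=4, LF[11]=C('a')+4=1+4=5
L[12]='a': occ=5, LF[12]=C('a')+5=1+5=6
L[13]='a': occ=6, LF[13]=C('a')+6=1+6=7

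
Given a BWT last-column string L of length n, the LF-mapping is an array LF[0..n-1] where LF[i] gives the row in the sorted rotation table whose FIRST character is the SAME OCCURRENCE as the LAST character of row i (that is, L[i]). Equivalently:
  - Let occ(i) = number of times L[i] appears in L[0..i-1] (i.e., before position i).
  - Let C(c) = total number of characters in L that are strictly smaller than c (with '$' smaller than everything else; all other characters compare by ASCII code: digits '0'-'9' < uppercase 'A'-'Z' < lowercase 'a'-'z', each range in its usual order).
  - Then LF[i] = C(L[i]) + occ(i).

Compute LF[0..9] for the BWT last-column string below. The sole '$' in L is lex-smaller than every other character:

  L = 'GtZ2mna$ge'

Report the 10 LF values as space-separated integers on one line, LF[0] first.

Answer: 2 9 3 1 7 8 4 0 6 5

Derivation:
Char counts: '$':1, '2':1, 'G':1, 'Z':1, 'a':1, 'e':1, 'g':1, 'm':1, 'n':1, 't':1
C (first-col start): C('$')=0, C('2')=1, C('G')=2, C('Z')=3, C('a')=4, C('e')=5, C('g')=6, C('m')=7, C('n')=8, C('t')=9
L[0]='G': occ=0, LF[0]=C('G')+0=2+0=2
L[1]='t': occ=0, LF[1]=C('t')+0=9+0=9
L[2]='Z': occ=0, LF[2]=C('Z')+0=3+0=3
L[3]='2': occ=0, LF[3]=C('2')+0=1+0=1
L[4]='m': occ=0, LF[4]=C('m')+0=7+0=7
L[5]='n': occ=0, LF[5]=C('n')+0=8+0=8
L[6]='a': occ=0, LF[6]=C('a')+0=4+0=4
L[7]='$': occ=0, LF[7]=C('$')+0=0+0=0
L[8]='g': occ=0, LF[8]=C('g')+0=6+0=6
L[9]='e': occ=0, LF[9]=C('e')+0=5+0=5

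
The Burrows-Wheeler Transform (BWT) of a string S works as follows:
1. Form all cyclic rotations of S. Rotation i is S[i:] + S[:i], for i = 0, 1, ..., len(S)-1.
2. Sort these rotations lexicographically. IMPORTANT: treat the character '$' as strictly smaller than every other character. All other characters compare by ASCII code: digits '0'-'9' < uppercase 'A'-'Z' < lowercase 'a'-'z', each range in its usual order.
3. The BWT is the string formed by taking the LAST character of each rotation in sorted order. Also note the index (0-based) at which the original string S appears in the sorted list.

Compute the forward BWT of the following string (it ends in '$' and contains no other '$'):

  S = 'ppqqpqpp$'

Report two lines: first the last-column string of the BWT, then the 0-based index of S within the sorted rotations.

All 9 rotations (rotation i = S[i:]+S[:i]):
  rot[0] = ppqqpqpp$
  rot[1] = pqqpqpp$p
  rot[2] = qqpqpp$pp
  rot[3] = qpqpp$ppq
  rot[4] = pqpp$ppqq
  rot[5] = qpp$ppqqp
  rot[6] = pp$ppqqpq
  rot[7] = p$ppqqpqp
  rot[8] = $ppqqpqpp
Sorted (with $ < everything):
  sorted[0] = $ppqqpqpp  (last char: 'p')
  sorted[1] = p$ppqqpqp  (last char: 'p')
  sorted[2] = pp$ppqqpq  (last char: 'q')
  sorted[3] = ppqqpqpp$  (last char: '$')
  sorted[4] = pqpp$ppqq  (last char: 'q')
  sorted[5] = pqqpqpp$p  (last char: 'p')
  sorted[6] = qpp$ppqqp  (last char: 'p')
  sorted[7] = qpqpp$ppq  (last char: 'q')
  sorted[8] = qqpqpp$pp  (last char: 'p')
Last column: ppq$qppqp
Original string S is at sorted index 3

Answer: ppq$qppqp
3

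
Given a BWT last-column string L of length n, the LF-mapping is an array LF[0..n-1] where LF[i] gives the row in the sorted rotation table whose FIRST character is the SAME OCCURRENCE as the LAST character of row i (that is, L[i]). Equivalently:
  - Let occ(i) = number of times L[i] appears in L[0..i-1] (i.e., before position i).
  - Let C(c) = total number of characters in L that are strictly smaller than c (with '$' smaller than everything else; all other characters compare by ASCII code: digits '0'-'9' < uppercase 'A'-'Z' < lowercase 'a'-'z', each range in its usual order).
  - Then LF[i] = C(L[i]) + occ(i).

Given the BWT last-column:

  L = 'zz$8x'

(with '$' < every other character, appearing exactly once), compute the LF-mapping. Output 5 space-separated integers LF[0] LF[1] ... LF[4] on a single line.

Char counts: '$':1, '8':1, 'x':1, 'z':2
C (first-col start): C('$')=0, C('8')=1, C('x')=2, C('z')=3
L[0]='z': occ=0, LF[0]=C('z')+0=3+0=3
L[1]='z': occ=1, LF[1]=C('z')+1=3+1=4
L[2]='$': occ=0, LF[2]=C('$')+0=0+0=0
L[3]='8': occ=0, LF[3]=C('8')+0=1+0=1
L[4]='x': occ=0, LF[4]=C('x')+0=2+0=2

Answer: 3 4 0 1 2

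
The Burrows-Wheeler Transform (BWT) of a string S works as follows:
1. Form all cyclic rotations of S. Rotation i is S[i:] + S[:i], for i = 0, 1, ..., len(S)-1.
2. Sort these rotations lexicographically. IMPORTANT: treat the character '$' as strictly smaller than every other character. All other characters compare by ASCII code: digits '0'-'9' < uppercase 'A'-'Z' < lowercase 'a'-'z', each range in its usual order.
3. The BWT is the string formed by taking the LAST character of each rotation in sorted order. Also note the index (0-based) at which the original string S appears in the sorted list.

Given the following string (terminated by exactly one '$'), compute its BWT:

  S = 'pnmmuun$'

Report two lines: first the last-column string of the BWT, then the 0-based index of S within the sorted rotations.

Answer: nnmup$um
5

Derivation:
All 8 rotations (rotation i = S[i:]+S[:i]):
  rot[0] = pnmmuun$
  rot[1] = nmmuun$p
  rot[2] = mmuun$pn
  rot[3] = muun$pnm
  rot[4] = uun$pnmm
  rot[5] = un$pnmmu
  rot[6] = n$pnmmuu
  rot[7] = $pnmmuun
Sorted (with $ < everything):
  sorted[0] = $pnmmuun  (last char: 'n')
  sorted[1] = mmuun$pn  (last char: 'n')
  sorted[2] = muun$pnm  (last char: 'm')
  sorted[3] = n$pnmmuu  (last char: 'u')
  sorted[4] = nmmuun$p  (last char: 'p')
  sorted[5] = pnmmuun$  (last char: '$')
  sorted[6] = un$pnmmu  (last char: 'u')
  sorted[7] = uun$pnmm  (last char: 'm')
Last column: nnmup$um
Original string S is at sorted index 5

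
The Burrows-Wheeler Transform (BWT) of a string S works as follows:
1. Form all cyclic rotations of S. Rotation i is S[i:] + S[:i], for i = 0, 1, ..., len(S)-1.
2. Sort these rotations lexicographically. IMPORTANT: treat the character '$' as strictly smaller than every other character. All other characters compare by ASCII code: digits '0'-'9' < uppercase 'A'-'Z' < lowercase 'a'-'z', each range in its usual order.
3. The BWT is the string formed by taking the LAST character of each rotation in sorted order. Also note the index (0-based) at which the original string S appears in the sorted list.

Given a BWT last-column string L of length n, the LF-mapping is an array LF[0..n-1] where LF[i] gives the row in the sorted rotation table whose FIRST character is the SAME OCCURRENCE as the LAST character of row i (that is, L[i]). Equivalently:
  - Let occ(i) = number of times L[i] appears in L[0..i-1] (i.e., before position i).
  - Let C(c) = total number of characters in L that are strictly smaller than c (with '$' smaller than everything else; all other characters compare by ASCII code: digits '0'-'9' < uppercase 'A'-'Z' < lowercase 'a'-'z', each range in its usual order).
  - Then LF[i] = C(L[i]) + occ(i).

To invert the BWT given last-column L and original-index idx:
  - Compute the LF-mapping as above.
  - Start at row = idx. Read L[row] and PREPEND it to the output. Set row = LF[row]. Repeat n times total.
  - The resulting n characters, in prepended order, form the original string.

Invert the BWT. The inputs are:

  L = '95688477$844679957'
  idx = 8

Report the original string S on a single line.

Answer: 76478545987684799$

Derivation:
LF mapping: 15 4 6 12 13 1 8 9 0 14 2 3 7 10 16 17 5 11
Walk LF starting at row 8, prepending L[row]:
  step 1: row=8, L[8]='$', prepend. Next row=LF[8]=0
  step 2: row=0, L[0]='9', prepend. Next row=LF[0]=15
  step 3: row=15, L[15]='9', prepend. Next row=LF[15]=17
  step 4: row=17, L[17]='7', prepend. Next row=LF[17]=11
  step 5: row=11, L[11]='4', prepend. Next row=LF[11]=3
  step 6: row=3, L[3]='8', prepend. Next row=LF[3]=12
  step 7: row=12, L[12]='6', prepend. Next row=LF[12]=7
  step 8: row=7, L[7]='7', prepend. Next row=LF[7]=9
  step 9: row=9, L[9]='8', prepend. Next row=LF[9]=14
  step 10: row=14, L[14]='9', prepend. Next row=LF[14]=16
  step 11: row=16, L[16]='5', prepend. Next row=LF[16]=5
  step 12: row=5, L[5]='4', prepend. Next row=LF[5]=1
  step 13: row=1, L[1]='5', prepend. Next row=LF[1]=4
  step 14: row=4, L[4]='8', prepend. Next row=LF[4]=13
  step 15: row=13, L[13]='7', prepend. Next row=LF[13]=10
  step 16: row=10, L[10]='4', prepend. Next row=LF[10]=2
  step 17: row=2, L[2]='6', prepend. Next row=LF[2]=6
  step 18: row=6, L[6]='7', prepend. Next row=LF[6]=8
Reversed output: 76478545987684799$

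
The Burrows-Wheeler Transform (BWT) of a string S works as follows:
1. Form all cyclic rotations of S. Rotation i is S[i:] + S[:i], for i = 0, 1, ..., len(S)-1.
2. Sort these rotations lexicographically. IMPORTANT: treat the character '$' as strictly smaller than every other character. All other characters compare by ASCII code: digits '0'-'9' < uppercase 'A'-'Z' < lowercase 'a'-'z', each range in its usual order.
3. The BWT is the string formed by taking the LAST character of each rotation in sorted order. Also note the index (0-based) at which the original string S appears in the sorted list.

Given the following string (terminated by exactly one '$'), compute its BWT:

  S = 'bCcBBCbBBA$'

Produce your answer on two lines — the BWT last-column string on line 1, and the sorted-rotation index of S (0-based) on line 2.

All 11 rotations (rotation i = S[i:]+S[:i]):
  rot[0] = bCcBBCbBBA$
  rot[1] = CcBBCbBBA$b
  rot[2] = cBBCbBBA$bC
  rot[3] = BBCbBBA$bCc
  rot[4] = BCbBBA$bCcB
  rot[5] = CbBBA$bCcBB
  rot[6] = bBBA$bCcBBC
  rot[7] = BBA$bCcBBCb
  rot[8] = BA$bCcBBCbB
  rot[9] = A$bCcBBCbBB
  rot[10] = $bCcBBCbBBA
Sorted (with $ < everything):
  sorted[0] = $bCcBBCbBBA  (last char: 'A')
  sorted[1] = A$bCcBBCbBB  (last char: 'B')
  sorted[2] = BA$bCcBBCbB  (last char: 'B')
  sorted[3] = BBA$bCcBBCb  (last char: 'b')
  sorted[4] = BBCbBBA$bCc  (last char: 'c')
  sorted[5] = BCbBBA$bCcB  (last char: 'B')
  sorted[6] = CbBBA$bCcBB  (last char: 'B')
  sorted[7] = CcBBCbBBA$b  (last char: 'b')
  sorted[8] = bBBA$bCcBBC  (last char: 'C')
  sorted[9] = bCcBBCbBBA$  (last char: '$')
  sorted[10] = cBBCbBBA$bC  (last char: 'C')
Last column: ABBbcBBbC$C
Original string S is at sorted index 9

Answer: ABBbcBBbC$C
9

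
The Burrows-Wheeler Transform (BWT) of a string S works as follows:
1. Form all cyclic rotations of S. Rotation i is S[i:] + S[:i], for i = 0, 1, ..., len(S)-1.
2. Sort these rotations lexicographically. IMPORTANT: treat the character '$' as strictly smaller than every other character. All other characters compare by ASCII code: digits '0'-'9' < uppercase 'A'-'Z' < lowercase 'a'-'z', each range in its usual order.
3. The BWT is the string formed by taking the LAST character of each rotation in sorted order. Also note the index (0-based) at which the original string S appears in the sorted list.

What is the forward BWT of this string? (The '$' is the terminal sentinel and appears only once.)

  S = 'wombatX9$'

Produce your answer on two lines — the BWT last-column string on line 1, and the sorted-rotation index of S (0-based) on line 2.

All 9 rotations (rotation i = S[i:]+S[:i]):
  rot[0] = wombatX9$
  rot[1] = ombatX9$w
  rot[2] = mbatX9$wo
  rot[3] = batX9$wom
  rot[4] = atX9$womb
  rot[5] = tX9$womba
  rot[6] = X9$wombat
  rot[7] = 9$wombatX
  rot[8] = $wombatX9
Sorted (with $ < everything):
  sorted[0] = $wombatX9  (last char: '9')
  sorted[1] = 9$wombatX  (last char: 'X')
  sorted[2] = X9$wombat  (last char: 't')
  sorted[3] = atX9$womb  (last char: 'b')
  sorted[4] = batX9$wom  (last char: 'm')
  sorted[5] = mbatX9$wo  (last char: 'o')
  sorted[6] = ombatX9$w  (last char: 'w')
  sorted[7] = tX9$womba  (last char: 'a')
  sorted[8] = wombatX9$  (last char: '$')
Last column: 9Xtbmowa$
Original string S is at sorted index 8

Answer: 9Xtbmowa$
8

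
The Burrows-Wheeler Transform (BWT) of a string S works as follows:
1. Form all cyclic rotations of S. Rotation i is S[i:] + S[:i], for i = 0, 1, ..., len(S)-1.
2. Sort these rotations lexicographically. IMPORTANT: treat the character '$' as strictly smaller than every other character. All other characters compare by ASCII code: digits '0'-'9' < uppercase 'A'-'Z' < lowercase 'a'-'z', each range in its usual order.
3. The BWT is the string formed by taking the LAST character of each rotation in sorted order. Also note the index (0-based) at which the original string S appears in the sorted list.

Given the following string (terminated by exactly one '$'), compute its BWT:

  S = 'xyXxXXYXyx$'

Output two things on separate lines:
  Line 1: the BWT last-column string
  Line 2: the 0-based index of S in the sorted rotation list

All 11 rotations (rotation i = S[i:]+S[:i]):
  rot[0] = xyXxXXYXyx$
  rot[1] = yXxXXYXyx$x
  rot[2] = XxXXYXyx$xy
  rot[3] = xXXYXyx$xyX
  rot[4] = XXYXyx$xyXx
  rot[5] = XYXyx$xyXxX
  rot[6] = YXyx$xyXxXX
  rot[7] = Xyx$xyXxXXY
  rot[8] = yx$xyXxXXYX
  rot[9] = x$xyXxXXYXy
  rot[10] = $xyXxXXYXyx
Sorted (with $ < everything):
  sorted[0] = $xyXxXXYXyx  (last char: 'x')
  sorted[1] = XXYXyx$xyXx  (last char: 'x')
  sorted[2] = XYXyx$xyXxX  (last char: 'X')
  sorted[3] = XxXXYXyx$xy  (last char: 'y')
  sorted[4] = Xyx$xyXxXXY  (last char: 'Y')
  sorted[5] = YXyx$xyXxXX  (last char: 'X')
  sorted[6] = x$xyXxXXYXy  (last char: 'y')
  sorted[7] = xXXYXyx$xyX  (last char: 'X')
  sorted[8] = xyXxXXYXyx$  (last char: '$')
  sorted[9] = yXxXXYXyx$x  (last char: 'x')
  sorted[10] = yx$xyXxXXYX  (last char: 'X')
Last column: xxXyYXyX$xX
Original string S is at sorted index 8

Answer: xxXyYXyX$xX
8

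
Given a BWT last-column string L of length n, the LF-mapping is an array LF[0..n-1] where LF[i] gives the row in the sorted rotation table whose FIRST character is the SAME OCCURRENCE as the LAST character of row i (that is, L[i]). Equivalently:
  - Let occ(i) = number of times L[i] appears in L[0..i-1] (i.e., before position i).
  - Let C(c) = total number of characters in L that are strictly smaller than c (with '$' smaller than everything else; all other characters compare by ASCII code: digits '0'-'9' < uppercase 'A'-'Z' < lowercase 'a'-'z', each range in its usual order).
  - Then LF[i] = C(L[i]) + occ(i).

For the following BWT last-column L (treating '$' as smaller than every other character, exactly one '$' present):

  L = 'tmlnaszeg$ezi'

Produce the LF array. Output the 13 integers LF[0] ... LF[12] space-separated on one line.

Char counts: '$':1, 'a':1, 'e':2, 'g':1, 'i':1, 'l':1, 'm':1, 'n':1, 's':1, 't':1, 'z':2
C (first-col start): C('$')=0, C('a')=1, C('e')=2, C('g')=4, C('i')=5, C('l')=6, C('m')=7, C('n')=8, C('s')=9, C('t')=10, C('z')=11
L[0]='t': occ=0, LF[0]=C('t')+0=10+0=10
L[1]='m': occ=0, LF[1]=C('m')+0=7+0=7
L[2]='l': occ=0, LF[2]=C('l')+0=6+0=6
L[3]='n': occ=0, LF[3]=C('n')+0=8+0=8
L[4]='a': occ=0, LF[4]=C('a')+0=1+0=1
L[5]='s': occ=0, LF[5]=C('s')+0=9+0=9
L[6]='z': occ=0, LF[6]=C('z')+0=11+0=11
L[7]='e': occ=0, LF[7]=C('e')+0=2+0=2
L[8]='g': occ=0, LF[8]=C('g')+0=4+0=4
L[9]='$': occ=0, LF[9]=C('$')+0=0+0=0
L[10]='e': occ=1, LF[10]=C('e')+1=2+1=3
L[11]='z': occ=1, LF[11]=C('z')+1=11+1=12
L[12]='i': occ=0, LF[12]=C('i')+0=5+0=5

Answer: 10 7 6 8 1 9 11 2 4 0 3 12 5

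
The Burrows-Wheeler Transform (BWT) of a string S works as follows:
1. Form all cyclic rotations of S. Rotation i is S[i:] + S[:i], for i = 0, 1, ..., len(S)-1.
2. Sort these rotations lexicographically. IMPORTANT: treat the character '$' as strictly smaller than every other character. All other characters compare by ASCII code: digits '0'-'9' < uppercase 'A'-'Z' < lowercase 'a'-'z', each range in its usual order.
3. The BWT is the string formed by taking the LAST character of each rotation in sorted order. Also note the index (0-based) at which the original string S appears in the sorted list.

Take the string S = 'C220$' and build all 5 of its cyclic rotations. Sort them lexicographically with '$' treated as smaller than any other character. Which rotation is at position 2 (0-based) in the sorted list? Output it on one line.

All 5 rotations (rotation i = S[i:]+S[:i]):
  rot[0] = C220$
  rot[1] = 220$C
  rot[2] = 20$C2
  rot[3] = 0$C22
  rot[4] = $C220
Sorted (with $ < everything):
  sorted[0] = $C220
  sorted[1] = 0$C22
  sorted[2] = 20$C2
  sorted[3] = 220$C
  sorted[4] = C220$
sorted[2] = 20$C2

Answer: 20$C2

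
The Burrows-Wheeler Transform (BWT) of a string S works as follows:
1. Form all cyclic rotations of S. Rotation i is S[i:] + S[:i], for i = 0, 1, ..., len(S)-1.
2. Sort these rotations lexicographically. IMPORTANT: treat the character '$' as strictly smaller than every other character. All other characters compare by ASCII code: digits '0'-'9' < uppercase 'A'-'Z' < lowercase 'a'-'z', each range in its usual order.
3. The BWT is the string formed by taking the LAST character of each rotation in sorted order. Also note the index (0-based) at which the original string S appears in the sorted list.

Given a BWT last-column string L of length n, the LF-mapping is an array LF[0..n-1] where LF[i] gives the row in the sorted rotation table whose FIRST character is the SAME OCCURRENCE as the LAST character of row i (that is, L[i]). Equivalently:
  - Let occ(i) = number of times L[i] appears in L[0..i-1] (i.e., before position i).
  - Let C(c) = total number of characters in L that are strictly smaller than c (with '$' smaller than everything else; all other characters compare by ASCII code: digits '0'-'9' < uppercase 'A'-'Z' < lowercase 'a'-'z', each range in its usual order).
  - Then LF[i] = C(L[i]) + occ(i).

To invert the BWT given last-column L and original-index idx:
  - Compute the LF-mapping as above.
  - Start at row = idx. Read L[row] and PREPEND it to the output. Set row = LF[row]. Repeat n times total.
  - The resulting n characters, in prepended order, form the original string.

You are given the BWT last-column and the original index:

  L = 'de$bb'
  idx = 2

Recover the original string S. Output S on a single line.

LF mapping: 3 4 0 1 2
Walk LF starting at row 2, prepending L[row]:
  step 1: row=2, L[2]='$', prepend. Next row=LF[2]=0
  step 2: row=0, L[0]='d', prepend. Next row=LF[0]=3
  step 3: row=3, L[3]='b', prepend. Next row=LF[3]=1
  step 4: row=1, L[1]='e', prepend. Next row=LF[1]=4
  step 5: row=4, L[4]='b', prepend. Next row=LF[4]=2
Reversed output: bebd$

Answer: bebd$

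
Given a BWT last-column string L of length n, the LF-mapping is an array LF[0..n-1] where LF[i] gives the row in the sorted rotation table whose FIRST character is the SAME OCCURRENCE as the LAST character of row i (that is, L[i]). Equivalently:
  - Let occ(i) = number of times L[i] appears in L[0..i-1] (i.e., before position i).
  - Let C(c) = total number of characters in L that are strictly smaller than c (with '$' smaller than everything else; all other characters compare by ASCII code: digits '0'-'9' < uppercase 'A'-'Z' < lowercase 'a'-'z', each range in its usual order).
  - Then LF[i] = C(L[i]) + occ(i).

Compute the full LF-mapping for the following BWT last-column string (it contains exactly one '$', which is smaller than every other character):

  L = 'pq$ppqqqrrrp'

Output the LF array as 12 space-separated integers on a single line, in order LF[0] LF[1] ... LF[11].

Char counts: '$':1, 'p':4, 'q':4, 'r':3
C (first-col start): C('$')=0, C('p')=1, C('q')=5, C('r')=9
L[0]='p': occ=0, LF[0]=C('p')+0=1+0=1
L[1]='q': occ=0, LF[1]=C('q')+0=5+0=5
L[2]='$': occ=0, LF[2]=C('$')+0=0+0=0
L[3]='p': occ=1, LF[3]=C('p')+1=1+1=2
L[4]='p': occ=2, LF[4]=C('p')+2=1+2=3
L[5]='q': occ=1, LF[5]=C('q')+1=5+1=6
L[6]='q': occ=2, LF[6]=C('q')+2=5+2=7
L[7]='q': occ=3, LF[7]=C('q')+3=5+3=8
L[8]='r': occ=0, LF[8]=C('r')+0=9+0=9
L[9]='r': occ=1, LF[9]=C('r')+1=9+1=10
L[10]='r': occ=2, LF[10]=C('r')+2=9+2=11
L[11]='p': occ=3, LF[11]=C('p')+3=1+3=4

Answer: 1 5 0 2 3 6 7 8 9 10 11 4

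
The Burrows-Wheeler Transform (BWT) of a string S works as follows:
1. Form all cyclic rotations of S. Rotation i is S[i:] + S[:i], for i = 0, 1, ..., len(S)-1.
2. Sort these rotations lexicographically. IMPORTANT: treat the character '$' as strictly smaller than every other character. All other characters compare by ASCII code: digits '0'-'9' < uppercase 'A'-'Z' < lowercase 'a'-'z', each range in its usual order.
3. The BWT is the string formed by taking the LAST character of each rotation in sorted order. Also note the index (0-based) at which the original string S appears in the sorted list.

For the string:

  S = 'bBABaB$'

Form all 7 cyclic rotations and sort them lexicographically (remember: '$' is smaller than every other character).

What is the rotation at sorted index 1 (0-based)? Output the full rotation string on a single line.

All 7 rotations (rotation i = S[i:]+S[:i]):
  rot[0] = bBABaB$
  rot[1] = BABaB$b
  rot[2] = ABaB$bB
  rot[3] = BaB$bBA
  rot[4] = aB$bBAB
  rot[5] = B$bBABa
  rot[6] = $bBABaB
Sorted (with $ < everything):
  sorted[0] = $bBABaB
  sorted[1] = ABaB$bB
  sorted[2] = B$bBABa
  sorted[3] = BABaB$b
  sorted[4] = BaB$bBA
  sorted[5] = aB$bBAB
  sorted[6] = bBABaB$
sorted[1] = ABaB$bB

Answer: ABaB$bB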